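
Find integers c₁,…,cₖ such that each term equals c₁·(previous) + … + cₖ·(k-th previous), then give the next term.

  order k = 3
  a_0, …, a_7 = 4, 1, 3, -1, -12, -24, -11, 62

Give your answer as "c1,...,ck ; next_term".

2,-3,-1 ; 181

  a_3 = 2·3 + -3·1 + -1·4 = -1
  a_4 = 2·-1 + -3·3 + -1·1 = -12
  a_5 = 2·-12 + -3·-1 + -1·3 = -24
  a_6 = 2·-24 + -3·-12 + -1·-1 = -11
  a_7 = 2·-11 + -3·-24 + -1·-12 = 62
  a_8 = 2·62 + -3·-11 + -1·-24 = 181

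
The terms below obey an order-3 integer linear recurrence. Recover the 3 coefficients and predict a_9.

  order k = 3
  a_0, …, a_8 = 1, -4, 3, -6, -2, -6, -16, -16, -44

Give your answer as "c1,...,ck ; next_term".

  a_3 = 0·3 + 2·-4 + 2·1 = -6
  a_4 = 0·-6 + 2·3 + 2·-4 = -2
  a_5 = 0·-2 + 2·-6 + 2·3 = -6
  a_6 = 0·-6 + 2·-2 + 2·-6 = -16
  a_7 = 0·-16 + 2·-6 + 2·-2 = -16
  a_8 = 0·-16 + 2·-16 + 2·-6 = -44
  a_9 = 0·-44 + 2·-16 + 2·-16 = -64

0,2,2 ; -64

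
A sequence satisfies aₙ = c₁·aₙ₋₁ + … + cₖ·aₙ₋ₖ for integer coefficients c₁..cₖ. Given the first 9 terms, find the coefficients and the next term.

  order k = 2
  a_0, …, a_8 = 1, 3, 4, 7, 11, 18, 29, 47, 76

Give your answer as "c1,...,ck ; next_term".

1,1 ; 123

  a_2 = 1·3 + 1·1 = 4
  a_3 = 1·4 + 1·3 = 7
  a_4 = 1·7 + 1·4 = 11
  a_5 = 1·11 + 1·7 = 18
  a_6 = 1·18 + 1·11 = 29
  a_7 = 1·29 + 1·18 = 47
  a_8 = 1·47 + 1·29 = 76
  a_9 = 1·76 + 1·47 = 123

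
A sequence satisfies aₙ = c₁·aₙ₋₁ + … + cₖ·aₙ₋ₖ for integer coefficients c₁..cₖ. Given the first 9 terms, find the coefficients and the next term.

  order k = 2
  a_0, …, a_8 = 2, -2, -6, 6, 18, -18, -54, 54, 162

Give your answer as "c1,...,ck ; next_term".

0,-3 ; -162

  a_2 = 0·-2 + -3·2 = -6
  a_3 = 0·-6 + -3·-2 = 6
  a_4 = 0·6 + -3·-6 = 18
  a_5 = 0·18 + -3·6 = -18
  a_6 = 0·-18 + -3·18 = -54
  a_7 = 0·-54 + -3·-18 = 54
  a_8 = 0·54 + -3·-54 = 162
  a_9 = 0·162 + -3·54 = -162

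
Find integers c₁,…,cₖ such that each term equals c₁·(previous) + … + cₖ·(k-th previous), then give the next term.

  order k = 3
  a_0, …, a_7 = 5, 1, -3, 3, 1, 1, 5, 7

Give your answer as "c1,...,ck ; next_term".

  a_3 = 1·-3 + 1·1 + 1·5 = 3
  a_4 = 1·3 + 1·-3 + 1·1 = 1
  a_5 = 1·1 + 1·3 + 1·-3 = 1
  a_6 = 1·1 + 1·1 + 1·3 = 5
  a_7 = 1·5 + 1·1 + 1·1 = 7
  a_8 = 1·7 + 1·5 + 1·1 = 13

1,1,1 ; 13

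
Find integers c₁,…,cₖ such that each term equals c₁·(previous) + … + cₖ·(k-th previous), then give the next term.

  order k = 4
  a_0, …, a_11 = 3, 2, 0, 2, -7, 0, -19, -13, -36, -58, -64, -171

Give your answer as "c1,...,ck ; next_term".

0,3,1,-3 ; -142

  a_4 = 0·2 + 3·0 + 1·2 + -3·3 = -7
  a_5 = 0·-7 + 3·2 + 1·0 + -3·2 = 0
  a_6 = 0·0 + 3·-7 + 1·2 + -3·0 = -19
  a_7 = 0·-19 + 3·0 + 1·-7 + -3·2 = -13
  a_8 = 0·-13 + 3·-19 + 1·0 + -3·-7 = -36
  a_9 = 0·-36 + 3·-13 + 1·-19 + -3·0 = -58
  a_10 = 0·-58 + 3·-36 + 1·-13 + -3·-19 = -64
  a_11 = 0·-64 + 3·-58 + 1·-36 + -3·-13 = -171
  a_12 = 0·-171 + 3·-64 + 1·-58 + -3·-36 = -142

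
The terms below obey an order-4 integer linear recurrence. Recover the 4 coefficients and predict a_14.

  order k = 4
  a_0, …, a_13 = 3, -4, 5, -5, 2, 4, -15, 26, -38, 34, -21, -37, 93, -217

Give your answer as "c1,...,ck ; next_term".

-1,2,4,1 ; 234

  a_4 = -1·-5 + 2·5 + 4·-4 + 1·3 = 2
  a_5 = -1·2 + 2·-5 + 4·5 + 1·-4 = 4
  a_6 = -1·4 + 2·2 + 4·-5 + 1·5 = -15
  a_7 = -1·-15 + 2·4 + 4·2 + 1·-5 = 26
  a_8 = -1·26 + 2·-15 + 4·4 + 1·2 = -38
  a_9 = -1·-38 + 2·26 + 4·-15 + 1·4 = 34
  a_10 = -1·34 + 2·-38 + 4·26 + 1·-15 = -21
  a_11 = -1·-21 + 2·34 + 4·-38 + 1·26 = -37
  a_12 = -1·-37 + 2·-21 + 4·34 + 1·-38 = 93
  a_13 = -1·93 + 2·-37 + 4·-21 + 1·34 = -217
  a_14 = -1·-217 + 2·93 + 4·-37 + 1·-21 = 234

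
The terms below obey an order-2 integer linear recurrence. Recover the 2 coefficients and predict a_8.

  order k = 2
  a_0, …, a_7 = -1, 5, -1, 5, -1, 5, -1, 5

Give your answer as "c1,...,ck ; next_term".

  a_2 = 0·5 + 1·-1 = -1
  a_3 = 0·-1 + 1·5 = 5
  a_4 = 0·5 + 1·-1 = -1
  a_5 = 0·-1 + 1·5 = 5
  a_6 = 0·5 + 1·-1 = -1
  a_7 = 0·-1 + 1·5 = 5
  a_8 = 0·5 + 1·-1 = -1

0,1 ; -1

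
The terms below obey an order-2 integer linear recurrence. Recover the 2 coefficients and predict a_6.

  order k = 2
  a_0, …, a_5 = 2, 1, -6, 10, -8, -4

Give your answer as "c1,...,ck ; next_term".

  a_2 = -2·1 + -2·2 = -6
  a_3 = -2·-6 + -2·1 = 10
  a_4 = -2·10 + -2·-6 = -8
  a_5 = -2·-8 + -2·10 = -4
  a_6 = -2·-4 + -2·-8 = 24

-2,-2 ; 24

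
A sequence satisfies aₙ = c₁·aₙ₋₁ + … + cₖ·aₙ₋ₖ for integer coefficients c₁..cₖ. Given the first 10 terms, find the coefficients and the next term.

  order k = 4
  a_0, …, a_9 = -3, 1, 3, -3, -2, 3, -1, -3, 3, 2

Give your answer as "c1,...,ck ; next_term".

1,-1,1,-1 ; -3

  a_4 = 1·-3 + -1·3 + 1·1 + -1·-3 = -2
  a_5 = 1·-2 + -1·-3 + 1·3 + -1·1 = 3
  a_6 = 1·3 + -1·-2 + 1·-3 + -1·3 = -1
  a_7 = 1·-1 + -1·3 + 1·-2 + -1·-3 = -3
  a_8 = 1·-3 + -1·-1 + 1·3 + -1·-2 = 3
  a_9 = 1·3 + -1·-3 + 1·-1 + -1·3 = 2
  a_10 = 1·2 + -1·3 + 1·-3 + -1·-1 = -3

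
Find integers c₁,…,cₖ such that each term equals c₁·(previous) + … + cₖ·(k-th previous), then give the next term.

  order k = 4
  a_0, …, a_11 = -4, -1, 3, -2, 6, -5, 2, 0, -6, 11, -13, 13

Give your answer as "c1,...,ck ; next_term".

-1,0,0,-1 ; -7

  a_4 = -1·-2 + 0·3 + 0·-1 + -1·-4 = 6
  a_5 = -1·6 + 0·-2 + 0·3 + -1·-1 = -5
  a_6 = -1·-5 + 0·6 + 0·-2 + -1·3 = 2
  a_7 = -1·2 + 0·-5 + 0·6 + -1·-2 = 0
  a_8 = -1·0 + 0·2 + 0·-5 + -1·6 = -6
  a_9 = -1·-6 + 0·0 + 0·2 + -1·-5 = 11
  a_10 = -1·11 + 0·-6 + 0·0 + -1·2 = -13
  a_11 = -1·-13 + 0·11 + 0·-6 + -1·0 = 13
  a_12 = -1·13 + 0·-13 + 0·11 + -1·-6 = -7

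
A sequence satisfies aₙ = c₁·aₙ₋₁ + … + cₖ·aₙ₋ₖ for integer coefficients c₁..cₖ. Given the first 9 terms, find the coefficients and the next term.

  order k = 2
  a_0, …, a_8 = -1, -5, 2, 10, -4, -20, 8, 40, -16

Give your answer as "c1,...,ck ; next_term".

0,-2 ; -80

  a_2 = 0·-5 + -2·-1 = 2
  a_3 = 0·2 + -2·-5 = 10
  a_4 = 0·10 + -2·2 = -4
  a_5 = 0·-4 + -2·10 = -20
  a_6 = 0·-20 + -2·-4 = 8
  a_7 = 0·8 + -2·-20 = 40
  a_8 = 0·40 + -2·8 = -16
  a_9 = 0·-16 + -2·40 = -80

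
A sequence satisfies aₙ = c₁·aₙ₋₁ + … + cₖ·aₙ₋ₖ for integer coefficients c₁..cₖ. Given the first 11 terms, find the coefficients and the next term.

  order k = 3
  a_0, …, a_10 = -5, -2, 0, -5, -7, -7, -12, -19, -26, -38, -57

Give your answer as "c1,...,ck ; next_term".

1,0,1 ; -83

  a_3 = 1·0 + 0·-2 + 1·-5 = -5
  a_4 = 1·-5 + 0·0 + 1·-2 = -7
  a_5 = 1·-7 + 0·-5 + 1·0 = -7
  a_6 = 1·-7 + 0·-7 + 1·-5 = -12
  a_7 = 1·-12 + 0·-7 + 1·-7 = -19
  a_8 = 1·-19 + 0·-12 + 1·-7 = -26
  a_9 = 1·-26 + 0·-19 + 1·-12 = -38
  a_10 = 1·-38 + 0·-26 + 1·-19 = -57
  a_11 = 1·-57 + 0·-38 + 1·-26 = -83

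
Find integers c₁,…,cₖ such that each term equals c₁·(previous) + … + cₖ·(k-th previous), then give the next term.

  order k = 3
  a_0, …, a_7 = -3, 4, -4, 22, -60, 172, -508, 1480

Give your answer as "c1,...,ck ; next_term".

-2,2,-2 ; -4320

  a_3 = -2·-4 + 2·4 + -2·-3 = 22
  a_4 = -2·22 + 2·-4 + -2·4 = -60
  a_5 = -2·-60 + 2·22 + -2·-4 = 172
  a_6 = -2·172 + 2·-60 + -2·22 = -508
  a_7 = -2·-508 + 2·172 + -2·-60 = 1480
  a_8 = -2·1480 + 2·-508 + -2·172 = -4320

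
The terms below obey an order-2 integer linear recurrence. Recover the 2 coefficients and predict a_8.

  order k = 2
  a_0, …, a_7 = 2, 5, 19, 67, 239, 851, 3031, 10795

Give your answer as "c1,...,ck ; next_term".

  a_2 = 3·5 + 2·2 = 19
  a_3 = 3·19 + 2·5 = 67
  a_4 = 3·67 + 2·19 = 239
  a_5 = 3·239 + 2·67 = 851
  a_6 = 3·851 + 2·239 = 3031
  a_7 = 3·3031 + 2·851 = 10795
  a_8 = 3·10795 + 2·3031 = 38447

3,2 ; 38447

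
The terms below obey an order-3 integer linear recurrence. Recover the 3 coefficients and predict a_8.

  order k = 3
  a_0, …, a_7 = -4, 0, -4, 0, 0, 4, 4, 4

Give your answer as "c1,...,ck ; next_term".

  a_3 = 1·-4 + 0·0 + -1·-4 = 0
  a_4 = 1·0 + 0·-4 + -1·0 = 0
  a_5 = 1·0 + 0·0 + -1·-4 = 4
  a_6 = 1·4 + 0·0 + -1·0 = 4
  a_7 = 1·4 + 0·4 + -1·0 = 4
  a_8 = 1·4 + 0·4 + -1·4 = 0

1,0,-1 ; 0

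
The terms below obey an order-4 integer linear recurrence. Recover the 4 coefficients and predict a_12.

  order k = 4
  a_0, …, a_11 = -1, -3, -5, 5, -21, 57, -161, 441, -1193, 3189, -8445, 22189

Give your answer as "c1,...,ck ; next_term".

  a_4 = -4·5 + -2·-5 + 4·-3 + -1·-1 = -21
  a_5 = -4·-21 + -2·5 + 4·-5 + -1·-3 = 57
  a_6 = -4·57 + -2·-21 + 4·5 + -1·-5 = -161
  a_7 = -4·-161 + -2·57 + 4·-21 + -1·5 = 441
  a_8 = -4·441 + -2·-161 + 4·57 + -1·-21 = -1193
  a_9 = -4·-1193 + -2·441 + 4·-161 + -1·57 = 3189
  a_10 = -4·3189 + -2·-1193 + 4·441 + -1·-161 = -8445
  a_11 = -4·-8445 + -2·3189 + 4·-1193 + -1·441 = 22189
  a_12 = -4·22189 + -2·-8445 + 4·3189 + -1·-1193 = -57917

-4,-2,4,-1 ; -57917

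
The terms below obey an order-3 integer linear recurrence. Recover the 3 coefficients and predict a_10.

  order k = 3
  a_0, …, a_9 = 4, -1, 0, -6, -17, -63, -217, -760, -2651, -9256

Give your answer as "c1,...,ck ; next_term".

3,2,-1 ; -32310

  a_3 = 3·0 + 2·-1 + -1·4 = -6
  a_4 = 3·-6 + 2·0 + -1·-1 = -17
  a_5 = 3·-17 + 2·-6 + -1·0 = -63
  a_6 = 3·-63 + 2·-17 + -1·-6 = -217
  a_7 = 3·-217 + 2·-63 + -1·-17 = -760
  a_8 = 3·-760 + 2·-217 + -1·-63 = -2651
  a_9 = 3·-2651 + 2·-760 + -1·-217 = -9256
  a_10 = 3·-9256 + 2·-2651 + -1·-760 = -32310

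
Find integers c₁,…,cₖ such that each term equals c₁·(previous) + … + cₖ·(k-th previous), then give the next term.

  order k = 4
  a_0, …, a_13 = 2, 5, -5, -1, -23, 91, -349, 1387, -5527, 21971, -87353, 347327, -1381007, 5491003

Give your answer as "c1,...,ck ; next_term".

  a_4 = -3·-1 + 3·-5 + -3·5 + 2·2 = -23
  a_5 = -3·-23 + 3·-1 + -3·-5 + 2·5 = 91
  a_6 = -3·91 + 3·-23 + -3·-1 + 2·-5 = -349
  a_7 = -3·-349 + 3·91 + -3·-23 + 2·-1 = 1387
  a_8 = -3·1387 + 3·-349 + -3·91 + 2·-23 = -5527
  a_9 = -3·-5527 + 3·1387 + -3·-349 + 2·91 = 21971
  a_10 = -3·21971 + 3·-5527 + -3·1387 + 2·-349 = -87353
  a_11 = -3·-87353 + 3·21971 + -3·-5527 + 2·1387 = 347327
  a_12 = -3·347327 + 3·-87353 + -3·21971 + 2·-5527 = -1381007
  a_13 = -3·-1381007 + 3·347327 + -3·-87353 + 2·21971 = 5491003
  a_14 = -3·5491003 + 3·-1381007 + -3·347327 + 2·-87353 = -21832717

-3,3,-3,2 ; -21832717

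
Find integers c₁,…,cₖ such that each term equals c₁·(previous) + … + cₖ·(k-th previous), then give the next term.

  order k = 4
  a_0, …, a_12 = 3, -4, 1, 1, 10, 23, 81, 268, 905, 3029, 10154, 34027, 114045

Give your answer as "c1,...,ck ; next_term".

  a_4 = 3·1 + 1·1 + 0·-4 + 2·3 = 10
  a_5 = 3·10 + 1·1 + 0·1 + 2·-4 = 23
  a_6 = 3·23 + 1·10 + 0·1 + 2·1 = 81
  a_7 = 3·81 + 1·23 + 0·10 + 2·1 = 268
  a_8 = 3·268 + 1·81 + 0·23 + 2·10 = 905
  a_9 = 3·905 + 1·268 + 0·81 + 2·23 = 3029
  a_10 = 3·3029 + 1·905 + 0·268 + 2·81 = 10154
  a_11 = 3·10154 + 1·3029 + 0·905 + 2·268 = 34027
  a_12 = 3·34027 + 1·10154 + 0·3029 + 2·905 = 114045
  a_13 = 3·114045 + 1·34027 + 0·10154 + 2·3029 = 382220

3,1,0,2 ; 382220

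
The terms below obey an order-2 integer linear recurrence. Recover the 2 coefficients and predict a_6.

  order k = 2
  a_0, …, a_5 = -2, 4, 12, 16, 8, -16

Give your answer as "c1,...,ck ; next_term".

2,-2 ; -48

  a_2 = 2·4 + -2·-2 = 12
  a_3 = 2·12 + -2·4 = 16
  a_4 = 2·16 + -2·12 = 8
  a_5 = 2·8 + -2·16 = -16
  a_6 = 2·-16 + -2·8 = -48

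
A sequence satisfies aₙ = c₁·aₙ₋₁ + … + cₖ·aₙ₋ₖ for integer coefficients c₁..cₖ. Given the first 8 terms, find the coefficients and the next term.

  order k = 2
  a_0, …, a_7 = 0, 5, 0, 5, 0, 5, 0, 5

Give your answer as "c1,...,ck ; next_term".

0,1 ; 0

  a_2 = 0·5 + 1·0 = 0
  a_3 = 0·0 + 1·5 = 5
  a_4 = 0·5 + 1·0 = 0
  a_5 = 0·0 + 1·5 = 5
  a_6 = 0·5 + 1·0 = 0
  a_7 = 0·0 + 1·5 = 5
  a_8 = 0·5 + 1·0 = 0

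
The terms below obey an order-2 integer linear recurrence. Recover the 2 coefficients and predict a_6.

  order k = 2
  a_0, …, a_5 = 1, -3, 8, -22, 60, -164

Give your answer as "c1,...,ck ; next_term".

  a_2 = -2·-3 + 2·1 = 8
  a_3 = -2·8 + 2·-3 = -22
  a_4 = -2·-22 + 2·8 = 60
  a_5 = -2·60 + 2·-22 = -164
  a_6 = -2·-164 + 2·60 = 448

-2,2 ; 448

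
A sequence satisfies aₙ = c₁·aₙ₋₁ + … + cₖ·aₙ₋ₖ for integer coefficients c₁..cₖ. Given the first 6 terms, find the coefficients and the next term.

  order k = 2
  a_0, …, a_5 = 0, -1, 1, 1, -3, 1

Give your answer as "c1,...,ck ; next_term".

  a_2 = -1·-1 + -2·0 = 1
  a_3 = -1·1 + -2·-1 = 1
  a_4 = -1·1 + -2·1 = -3
  a_5 = -1·-3 + -2·1 = 1
  a_6 = -1·1 + -2·-3 = 5

-1,-2 ; 5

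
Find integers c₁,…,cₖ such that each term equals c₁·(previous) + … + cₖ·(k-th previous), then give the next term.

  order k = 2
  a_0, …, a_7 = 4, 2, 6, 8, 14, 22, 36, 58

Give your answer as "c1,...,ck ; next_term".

  a_2 = 1·2 + 1·4 = 6
  a_3 = 1·6 + 1·2 = 8
  a_4 = 1·8 + 1·6 = 14
  a_5 = 1·14 + 1·8 = 22
  a_6 = 1·22 + 1·14 = 36
  a_7 = 1·36 + 1·22 = 58
  a_8 = 1·58 + 1·36 = 94

1,1 ; 94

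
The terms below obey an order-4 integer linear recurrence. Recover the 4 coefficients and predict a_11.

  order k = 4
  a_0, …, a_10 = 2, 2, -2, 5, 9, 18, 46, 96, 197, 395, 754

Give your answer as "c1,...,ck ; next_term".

3,-1,-1,-3 ; 1382

  a_4 = 3·5 + -1·-2 + -1·2 + -3·2 = 9
  a_5 = 3·9 + -1·5 + -1·-2 + -3·2 = 18
  a_6 = 3·18 + -1·9 + -1·5 + -3·-2 = 46
  a_7 = 3·46 + -1·18 + -1·9 + -3·5 = 96
  a_8 = 3·96 + -1·46 + -1·18 + -3·9 = 197
  a_9 = 3·197 + -1·96 + -1·46 + -3·18 = 395
  a_10 = 3·395 + -1·197 + -1·96 + -3·46 = 754
  a_11 = 3·754 + -1·395 + -1·197 + -3·96 = 1382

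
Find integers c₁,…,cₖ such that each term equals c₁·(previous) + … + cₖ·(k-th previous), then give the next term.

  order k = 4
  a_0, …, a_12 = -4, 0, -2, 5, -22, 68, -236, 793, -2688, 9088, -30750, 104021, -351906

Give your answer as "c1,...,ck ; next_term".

  a_4 = -2·5 + 4·-2 + -2·0 + 1·-4 = -22
  a_5 = -2·-22 + 4·5 + -2·-2 + 1·0 = 68
  a_6 = -2·68 + 4·-22 + -2·5 + 1·-2 = -236
  a_7 = -2·-236 + 4·68 + -2·-22 + 1·5 = 793
  a_8 = -2·793 + 4·-236 + -2·68 + 1·-22 = -2688
  a_9 = -2·-2688 + 4·793 + -2·-236 + 1·68 = 9088
  a_10 = -2·9088 + 4·-2688 + -2·793 + 1·-236 = -30750
  a_11 = -2·-30750 + 4·9088 + -2·-2688 + 1·793 = 104021
  a_12 = -2·104021 + 4·-30750 + -2·9088 + 1·-2688 = -351906
  a_13 = -2·-351906 + 4·104021 + -2·-30750 + 1·9088 = 1190484

-2,4,-2,1 ; 1190484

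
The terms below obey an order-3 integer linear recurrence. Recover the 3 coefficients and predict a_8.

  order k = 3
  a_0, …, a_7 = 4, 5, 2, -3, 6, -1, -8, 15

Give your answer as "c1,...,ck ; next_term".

  a_3 = -1·2 + -1·5 + 1·4 = -3
  a_4 = -1·-3 + -1·2 + 1·5 = 6
  a_5 = -1·6 + -1·-3 + 1·2 = -1
  a_6 = -1·-1 + -1·6 + 1·-3 = -8
  a_7 = -1·-8 + -1·-1 + 1·6 = 15
  a_8 = -1·15 + -1·-8 + 1·-1 = -8

-1,-1,1 ; -8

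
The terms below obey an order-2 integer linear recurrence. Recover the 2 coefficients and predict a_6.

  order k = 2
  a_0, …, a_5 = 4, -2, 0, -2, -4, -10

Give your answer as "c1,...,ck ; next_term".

  a_2 = 2·-2 + 1·4 = 0
  a_3 = 2·0 + 1·-2 = -2
  a_4 = 2·-2 + 1·0 = -4
  a_5 = 2·-4 + 1·-2 = -10
  a_6 = 2·-10 + 1·-4 = -24

2,1 ; -24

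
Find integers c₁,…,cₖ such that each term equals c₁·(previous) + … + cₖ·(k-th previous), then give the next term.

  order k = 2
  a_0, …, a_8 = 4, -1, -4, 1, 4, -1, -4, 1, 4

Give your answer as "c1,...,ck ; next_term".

  a_2 = 0·-1 + -1·4 = -4
  a_3 = 0·-4 + -1·-1 = 1
  a_4 = 0·1 + -1·-4 = 4
  a_5 = 0·4 + -1·1 = -1
  a_6 = 0·-1 + -1·4 = -4
  a_7 = 0·-4 + -1·-1 = 1
  a_8 = 0·1 + -1·-4 = 4
  a_9 = 0·4 + -1·1 = -1

0,-1 ; -1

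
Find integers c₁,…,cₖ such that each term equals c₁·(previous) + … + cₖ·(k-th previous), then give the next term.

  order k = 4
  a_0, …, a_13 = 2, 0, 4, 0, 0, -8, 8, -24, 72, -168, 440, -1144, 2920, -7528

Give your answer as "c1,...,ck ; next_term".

-2,1,-2,-2 ; 19384

  a_4 = -2·0 + 1·4 + -2·0 + -2·2 = 0
  a_5 = -2·0 + 1·0 + -2·4 + -2·0 = -8
  a_6 = -2·-8 + 1·0 + -2·0 + -2·4 = 8
  a_7 = -2·8 + 1·-8 + -2·0 + -2·0 = -24
  a_8 = -2·-24 + 1·8 + -2·-8 + -2·0 = 72
  a_9 = -2·72 + 1·-24 + -2·8 + -2·-8 = -168
  a_10 = -2·-168 + 1·72 + -2·-24 + -2·8 = 440
  a_11 = -2·440 + 1·-168 + -2·72 + -2·-24 = -1144
  a_12 = -2·-1144 + 1·440 + -2·-168 + -2·72 = 2920
  a_13 = -2·2920 + 1·-1144 + -2·440 + -2·-168 = -7528
  a_14 = -2·-7528 + 1·2920 + -2·-1144 + -2·440 = 19384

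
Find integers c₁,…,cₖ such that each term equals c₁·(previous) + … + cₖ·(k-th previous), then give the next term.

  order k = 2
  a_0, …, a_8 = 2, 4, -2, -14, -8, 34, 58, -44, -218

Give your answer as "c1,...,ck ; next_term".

1,-3 ; -86

  a_2 = 1·4 + -3·2 = -2
  a_3 = 1·-2 + -3·4 = -14
  a_4 = 1·-14 + -3·-2 = -8
  a_5 = 1·-8 + -3·-14 = 34
  a_6 = 1·34 + -3·-8 = 58
  a_7 = 1·58 + -3·34 = -44
  a_8 = 1·-44 + -3·58 = -218
  a_9 = 1·-218 + -3·-44 = -86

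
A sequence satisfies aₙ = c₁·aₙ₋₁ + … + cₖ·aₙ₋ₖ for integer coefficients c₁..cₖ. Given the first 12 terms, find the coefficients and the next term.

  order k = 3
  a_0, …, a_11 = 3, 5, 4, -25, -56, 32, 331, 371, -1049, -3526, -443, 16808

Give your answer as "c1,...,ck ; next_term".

1,-4,-3 ; 29158

  a_3 = 1·4 + -4·5 + -3·3 = -25
  a_4 = 1·-25 + -4·4 + -3·5 = -56
  a_5 = 1·-56 + -4·-25 + -3·4 = 32
  a_6 = 1·32 + -4·-56 + -3·-25 = 331
  a_7 = 1·331 + -4·32 + -3·-56 = 371
  a_8 = 1·371 + -4·331 + -3·32 = -1049
  a_9 = 1·-1049 + -4·371 + -3·331 = -3526
  a_10 = 1·-3526 + -4·-1049 + -3·371 = -443
  a_11 = 1·-443 + -4·-3526 + -3·-1049 = 16808
  a_12 = 1·16808 + -4·-443 + -3·-3526 = 29158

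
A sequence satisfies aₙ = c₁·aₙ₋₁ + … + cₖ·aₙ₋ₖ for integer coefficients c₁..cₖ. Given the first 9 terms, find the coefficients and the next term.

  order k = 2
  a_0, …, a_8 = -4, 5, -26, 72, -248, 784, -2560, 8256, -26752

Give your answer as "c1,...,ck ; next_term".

  a_2 = -2·5 + 4·-4 = -26
  a_3 = -2·-26 + 4·5 = 72
  a_4 = -2·72 + 4·-26 = -248
  a_5 = -2·-248 + 4·72 = 784
  a_6 = -2·784 + 4·-248 = -2560
  a_7 = -2·-2560 + 4·784 = 8256
  a_8 = -2·8256 + 4·-2560 = -26752
  a_9 = -2·-26752 + 4·8256 = 86528

-2,4 ; 86528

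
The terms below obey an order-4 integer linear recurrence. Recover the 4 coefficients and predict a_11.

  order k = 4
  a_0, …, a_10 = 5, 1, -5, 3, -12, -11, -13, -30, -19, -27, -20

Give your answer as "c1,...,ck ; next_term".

1,1,0,-2 ; 13

  a_4 = 1·3 + 1·-5 + 0·1 + -2·5 = -12
  a_5 = 1·-12 + 1·3 + 0·-5 + -2·1 = -11
  a_6 = 1·-11 + 1·-12 + 0·3 + -2·-5 = -13
  a_7 = 1·-13 + 1·-11 + 0·-12 + -2·3 = -30
  a_8 = 1·-30 + 1·-13 + 0·-11 + -2·-12 = -19
  a_9 = 1·-19 + 1·-30 + 0·-13 + -2·-11 = -27
  a_10 = 1·-27 + 1·-19 + 0·-30 + -2·-13 = -20
  a_11 = 1·-20 + 1·-27 + 0·-19 + -2·-30 = 13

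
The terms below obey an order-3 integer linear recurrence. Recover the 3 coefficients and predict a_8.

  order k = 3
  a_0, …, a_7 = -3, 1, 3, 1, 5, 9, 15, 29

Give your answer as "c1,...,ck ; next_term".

  a_3 = 1·3 + 1·1 + 1·-3 = 1
  a_4 = 1·1 + 1·3 + 1·1 = 5
  a_5 = 1·5 + 1·1 + 1·3 = 9
  a_6 = 1·9 + 1·5 + 1·1 = 15
  a_7 = 1·15 + 1·9 + 1·5 = 29
  a_8 = 1·29 + 1·15 + 1·9 = 53

1,1,1 ; 53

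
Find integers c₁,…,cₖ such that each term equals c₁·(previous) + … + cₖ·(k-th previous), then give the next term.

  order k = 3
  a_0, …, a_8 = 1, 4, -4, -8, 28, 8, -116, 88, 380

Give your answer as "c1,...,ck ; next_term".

  a_3 = 0·-4 + -3·4 + 4·1 = -8
  a_4 = 0·-8 + -3·-4 + 4·4 = 28
  a_5 = 0·28 + -3·-8 + 4·-4 = 8
  a_6 = 0·8 + -3·28 + 4·-8 = -116
  a_7 = 0·-116 + -3·8 + 4·28 = 88
  a_8 = 0·88 + -3·-116 + 4·8 = 380
  a_9 = 0·380 + -3·88 + 4·-116 = -728

0,-3,4 ; -728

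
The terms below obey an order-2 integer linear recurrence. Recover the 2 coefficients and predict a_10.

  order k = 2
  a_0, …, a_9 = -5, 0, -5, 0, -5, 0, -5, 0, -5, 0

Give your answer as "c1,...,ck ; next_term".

0,1 ; -5

  a_2 = 0·0 + 1·-5 = -5
  a_3 = 0·-5 + 1·0 = 0
  a_4 = 0·0 + 1·-5 = -5
  a_5 = 0·-5 + 1·0 = 0
  a_6 = 0·0 + 1·-5 = -5
  a_7 = 0·-5 + 1·0 = 0
  a_8 = 0·0 + 1·-5 = -5
  a_9 = 0·-5 + 1·0 = 0
  a_10 = 0·0 + 1·-5 = -5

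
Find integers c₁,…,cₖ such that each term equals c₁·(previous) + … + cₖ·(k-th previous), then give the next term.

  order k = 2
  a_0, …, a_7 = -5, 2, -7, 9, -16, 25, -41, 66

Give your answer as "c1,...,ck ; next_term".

-1,1 ; -107

  a_2 = -1·2 + 1·-5 = -7
  a_3 = -1·-7 + 1·2 = 9
  a_4 = -1·9 + 1·-7 = -16
  a_5 = -1·-16 + 1·9 = 25
  a_6 = -1·25 + 1·-16 = -41
  a_7 = -1·-41 + 1·25 = 66
  a_8 = -1·66 + 1·-41 = -107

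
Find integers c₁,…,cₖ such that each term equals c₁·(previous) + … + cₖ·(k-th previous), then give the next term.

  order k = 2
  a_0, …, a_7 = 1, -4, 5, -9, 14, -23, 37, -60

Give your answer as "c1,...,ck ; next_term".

  a_2 = -1·-4 + 1·1 = 5
  a_3 = -1·5 + 1·-4 = -9
  a_4 = -1·-9 + 1·5 = 14
  a_5 = -1·14 + 1·-9 = -23
  a_6 = -1·-23 + 1·14 = 37
  a_7 = -1·37 + 1·-23 = -60
  a_8 = -1·-60 + 1·37 = 97

-1,1 ; 97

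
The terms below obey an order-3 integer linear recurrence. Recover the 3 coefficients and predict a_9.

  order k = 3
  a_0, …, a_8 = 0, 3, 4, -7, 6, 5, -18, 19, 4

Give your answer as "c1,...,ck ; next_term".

  a_3 = -1·4 + -1·3 + 1·0 = -7
  a_4 = -1·-7 + -1·4 + 1·3 = 6
  a_5 = -1·6 + -1·-7 + 1·4 = 5
  a_6 = -1·5 + -1·6 + 1·-7 = -18
  a_7 = -1·-18 + -1·5 + 1·6 = 19
  a_8 = -1·19 + -1·-18 + 1·5 = 4
  a_9 = -1·4 + -1·19 + 1·-18 = -41

-1,-1,1 ; -41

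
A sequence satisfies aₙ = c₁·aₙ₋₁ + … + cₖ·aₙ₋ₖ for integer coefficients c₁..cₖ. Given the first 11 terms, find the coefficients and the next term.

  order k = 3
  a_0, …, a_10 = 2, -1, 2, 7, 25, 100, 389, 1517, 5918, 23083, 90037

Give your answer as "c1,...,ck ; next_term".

3,3,2 ; 351196

  a_3 = 3·2 + 3·-1 + 2·2 = 7
  a_4 = 3·7 + 3·2 + 2·-1 = 25
  a_5 = 3·25 + 3·7 + 2·2 = 100
  a_6 = 3·100 + 3·25 + 2·7 = 389
  a_7 = 3·389 + 3·100 + 2·25 = 1517
  a_8 = 3·1517 + 3·389 + 2·100 = 5918
  a_9 = 3·5918 + 3·1517 + 2·389 = 23083
  a_10 = 3·23083 + 3·5918 + 2·1517 = 90037
  a_11 = 3·90037 + 3·23083 + 2·5918 = 351196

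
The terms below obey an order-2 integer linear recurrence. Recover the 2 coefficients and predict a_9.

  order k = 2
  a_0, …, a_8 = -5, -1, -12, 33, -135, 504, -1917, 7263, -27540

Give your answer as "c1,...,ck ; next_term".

  a_2 = -3·-1 + 3·-5 = -12
  a_3 = -3·-12 + 3·-1 = 33
  a_4 = -3·33 + 3·-12 = -135
  a_5 = -3·-135 + 3·33 = 504
  a_6 = -3·504 + 3·-135 = -1917
  a_7 = -3·-1917 + 3·504 = 7263
  a_8 = -3·7263 + 3·-1917 = -27540
  a_9 = -3·-27540 + 3·7263 = 104409

-3,3 ; 104409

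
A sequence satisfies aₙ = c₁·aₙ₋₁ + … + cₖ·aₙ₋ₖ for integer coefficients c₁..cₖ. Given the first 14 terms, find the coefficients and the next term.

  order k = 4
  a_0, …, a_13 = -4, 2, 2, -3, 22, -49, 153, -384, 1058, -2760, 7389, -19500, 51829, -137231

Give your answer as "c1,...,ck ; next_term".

  a_4 = -2·-3 + 3·2 + 3·2 + -1·-4 = 22
  a_5 = -2·22 + 3·-3 + 3·2 + -1·2 = -49
  a_6 = -2·-49 + 3·22 + 3·-3 + -1·2 = 153
  a_7 = -2·153 + 3·-49 + 3·22 + -1·-3 = -384
  a_8 = -2·-384 + 3·153 + 3·-49 + -1·22 = 1058
  a_9 = -2·1058 + 3·-384 + 3·153 + -1·-49 = -2760
  a_10 = -2·-2760 + 3·1058 + 3·-384 + -1·153 = 7389
  a_11 = -2·7389 + 3·-2760 + 3·1058 + -1·-384 = -19500
  a_12 = -2·-19500 + 3·7389 + 3·-2760 + -1·1058 = 51829
  a_13 = -2·51829 + 3·-19500 + 3·7389 + -1·-2760 = -137231
  a_14 = -2·-137231 + 3·51829 + 3·-19500 + -1·7389 = 364060

-2,3,3,-1 ; 364060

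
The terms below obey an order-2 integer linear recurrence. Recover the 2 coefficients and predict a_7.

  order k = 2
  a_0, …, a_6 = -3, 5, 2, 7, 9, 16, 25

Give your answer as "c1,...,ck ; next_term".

1,1 ; 41

  a_2 = 1·5 + 1·-3 = 2
  a_3 = 1·2 + 1·5 = 7
  a_4 = 1·7 + 1·2 = 9
  a_5 = 1·9 + 1·7 = 16
  a_6 = 1·16 + 1·9 = 25
  a_7 = 1·25 + 1·16 = 41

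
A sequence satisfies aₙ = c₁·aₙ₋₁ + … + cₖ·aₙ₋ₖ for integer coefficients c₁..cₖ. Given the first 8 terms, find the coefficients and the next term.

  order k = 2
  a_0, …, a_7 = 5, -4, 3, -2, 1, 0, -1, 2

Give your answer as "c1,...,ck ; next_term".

  a_2 = -2·-4 + -1·5 = 3
  a_3 = -2·3 + -1·-4 = -2
  a_4 = -2·-2 + -1·3 = 1
  a_5 = -2·1 + -1·-2 = 0
  a_6 = -2·0 + -1·1 = -1
  a_7 = -2·-1 + -1·0 = 2
  a_8 = -2·2 + -1·-1 = -3

-2,-1 ; -3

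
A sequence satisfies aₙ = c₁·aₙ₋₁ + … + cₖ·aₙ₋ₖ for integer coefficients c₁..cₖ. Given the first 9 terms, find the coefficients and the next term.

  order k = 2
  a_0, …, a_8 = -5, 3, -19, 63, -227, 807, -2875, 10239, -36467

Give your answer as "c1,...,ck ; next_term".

-3,2 ; 129879

  a_2 = -3·3 + 2·-5 = -19
  a_3 = -3·-19 + 2·3 = 63
  a_4 = -3·63 + 2·-19 = -227
  a_5 = -3·-227 + 2·63 = 807
  a_6 = -3·807 + 2·-227 = -2875
  a_7 = -3·-2875 + 2·807 = 10239
  a_8 = -3·10239 + 2·-2875 = -36467
  a_9 = -3·-36467 + 2·10239 = 129879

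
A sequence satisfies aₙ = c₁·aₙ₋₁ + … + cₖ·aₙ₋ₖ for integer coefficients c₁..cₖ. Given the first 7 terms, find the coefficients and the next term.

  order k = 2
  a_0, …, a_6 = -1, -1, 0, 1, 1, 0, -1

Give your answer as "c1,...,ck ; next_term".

1,-1 ; -1

  a_2 = 1·-1 + -1·-1 = 0
  a_3 = 1·0 + -1·-1 = 1
  a_4 = 1·1 + -1·0 = 1
  a_5 = 1·1 + -1·1 = 0
  a_6 = 1·0 + -1·1 = -1
  a_7 = 1·-1 + -1·0 = -1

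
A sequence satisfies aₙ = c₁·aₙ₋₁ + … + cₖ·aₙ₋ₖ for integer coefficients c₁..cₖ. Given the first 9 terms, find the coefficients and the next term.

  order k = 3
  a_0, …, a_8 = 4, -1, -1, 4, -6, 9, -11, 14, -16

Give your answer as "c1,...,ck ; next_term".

-1,1,1 ; 19

  a_3 = -1·-1 + 1·-1 + 1·4 = 4
  a_4 = -1·4 + 1·-1 + 1·-1 = -6
  a_5 = -1·-6 + 1·4 + 1·-1 = 9
  a_6 = -1·9 + 1·-6 + 1·4 = -11
  a_7 = -1·-11 + 1·9 + 1·-6 = 14
  a_8 = -1·14 + 1·-11 + 1·9 = -16
  a_9 = -1·-16 + 1·14 + 1·-11 = 19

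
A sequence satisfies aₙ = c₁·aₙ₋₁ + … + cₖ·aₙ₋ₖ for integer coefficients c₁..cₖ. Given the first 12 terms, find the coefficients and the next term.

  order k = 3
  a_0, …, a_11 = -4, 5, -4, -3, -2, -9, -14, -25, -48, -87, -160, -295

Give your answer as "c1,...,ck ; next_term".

1,1,1 ; -542

  a_3 = 1·-4 + 1·5 + 1·-4 = -3
  a_4 = 1·-3 + 1·-4 + 1·5 = -2
  a_5 = 1·-2 + 1·-3 + 1·-4 = -9
  a_6 = 1·-9 + 1·-2 + 1·-3 = -14
  a_7 = 1·-14 + 1·-9 + 1·-2 = -25
  a_8 = 1·-25 + 1·-14 + 1·-9 = -48
  a_9 = 1·-48 + 1·-25 + 1·-14 = -87
  a_10 = 1·-87 + 1·-48 + 1·-25 = -160
  a_11 = 1·-160 + 1·-87 + 1·-48 = -295
  a_12 = 1·-295 + 1·-160 + 1·-87 = -542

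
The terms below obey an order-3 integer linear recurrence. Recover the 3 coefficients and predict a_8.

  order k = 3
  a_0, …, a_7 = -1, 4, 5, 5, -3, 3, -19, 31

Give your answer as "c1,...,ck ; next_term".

  a_3 = -1·5 + 2·4 + -2·-1 = 5
  a_4 = -1·5 + 2·5 + -2·4 = -3
  a_5 = -1·-3 + 2·5 + -2·5 = 3
  a_6 = -1·3 + 2·-3 + -2·5 = -19
  a_7 = -1·-19 + 2·3 + -2·-3 = 31
  a_8 = -1·31 + 2·-19 + -2·3 = -75

-1,2,-2 ; -75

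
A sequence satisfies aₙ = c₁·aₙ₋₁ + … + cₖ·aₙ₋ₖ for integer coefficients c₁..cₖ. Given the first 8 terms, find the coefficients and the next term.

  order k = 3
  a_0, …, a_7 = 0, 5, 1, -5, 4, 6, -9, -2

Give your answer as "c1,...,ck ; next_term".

0,-1,1 ; 15

  a_3 = 0·1 + -1·5 + 1·0 = -5
  a_4 = 0·-5 + -1·1 + 1·5 = 4
  a_5 = 0·4 + -1·-5 + 1·1 = 6
  a_6 = 0·6 + -1·4 + 1·-5 = -9
  a_7 = 0·-9 + -1·6 + 1·4 = -2
  a_8 = 0·-2 + -1·-9 + 1·6 = 15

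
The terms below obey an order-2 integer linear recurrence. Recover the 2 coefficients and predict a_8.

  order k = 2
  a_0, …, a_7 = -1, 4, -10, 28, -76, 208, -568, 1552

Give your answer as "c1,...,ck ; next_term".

  a_2 = -2·4 + 2·-1 = -10
  a_3 = -2·-10 + 2·4 = 28
  a_4 = -2·28 + 2·-10 = -76
  a_5 = -2·-76 + 2·28 = 208
  a_6 = -2·208 + 2·-76 = -568
  a_7 = -2·-568 + 2·208 = 1552
  a_8 = -2·1552 + 2·-568 = -4240

-2,2 ; -4240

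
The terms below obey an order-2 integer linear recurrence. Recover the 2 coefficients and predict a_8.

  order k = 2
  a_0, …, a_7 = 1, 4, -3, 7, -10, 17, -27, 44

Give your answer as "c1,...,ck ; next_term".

-1,1 ; -71

  a_2 = -1·4 + 1·1 = -3
  a_3 = -1·-3 + 1·4 = 7
  a_4 = -1·7 + 1·-3 = -10
  a_5 = -1·-10 + 1·7 = 17
  a_6 = -1·17 + 1·-10 = -27
  a_7 = -1·-27 + 1·17 = 44
  a_8 = -1·44 + 1·-27 = -71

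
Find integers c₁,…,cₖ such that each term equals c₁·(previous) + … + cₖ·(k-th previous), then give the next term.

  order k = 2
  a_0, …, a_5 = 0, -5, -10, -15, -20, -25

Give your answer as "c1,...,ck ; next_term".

2,-1 ; -30

  a_2 = 2·-5 + -1·0 = -10
  a_3 = 2·-10 + -1·-5 = -15
  a_4 = 2·-15 + -1·-10 = -20
  a_5 = 2·-20 + -1·-15 = -25
  a_6 = 2·-25 + -1·-20 = -30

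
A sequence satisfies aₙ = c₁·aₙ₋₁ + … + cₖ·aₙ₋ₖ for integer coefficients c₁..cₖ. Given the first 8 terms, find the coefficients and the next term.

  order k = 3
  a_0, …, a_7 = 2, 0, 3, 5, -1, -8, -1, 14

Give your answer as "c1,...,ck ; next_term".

1,-2,1 ; 8

  a_3 = 1·3 + -2·0 + 1·2 = 5
  a_4 = 1·5 + -2·3 + 1·0 = -1
  a_5 = 1·-1 + -2·5 + 1·3 = -8
  a_6 = 1·-8 + -2·-1 + 1·5 = -1
  a_7 = 1·-1 + -2·-8 + 1·-1 = 14
  a_8 = 1·14 + -2·-1 + 1·-8 = 8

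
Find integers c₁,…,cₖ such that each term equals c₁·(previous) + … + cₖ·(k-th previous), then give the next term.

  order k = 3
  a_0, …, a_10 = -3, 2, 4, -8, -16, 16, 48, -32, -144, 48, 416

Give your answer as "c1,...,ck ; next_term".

1,-3,2 ; -16

  a_3 = 1·4 + -3·2 + 2·-3 = -8
  a_4 = 1·-8 + -3·4 + 2·2 = -16
  a_5 = 1·-16 + -3·-8 + 2·4 = 16
  a_6 = 1·16 + -3·-16 + 2·-8 = 48
  a_7 = 1·48 + -3·16 + 2·-16 = -32
  a_8 = 1·-32 + -3·48 + 2·16 = -144
  a_9 = 1·-144 + -3·-32 + 2·48 = 48
  a_10 = 1·48 + -3·-144 + 2·-32 = 416
  a_11 = 1·416 + -3·48 + 2·-144 = -16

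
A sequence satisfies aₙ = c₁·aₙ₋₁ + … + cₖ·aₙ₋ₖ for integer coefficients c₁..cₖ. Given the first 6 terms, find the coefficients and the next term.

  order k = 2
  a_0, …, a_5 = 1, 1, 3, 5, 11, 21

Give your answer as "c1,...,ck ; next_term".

1,2 ; 43

  a_2 = 1·1 + 2·1 = 3
  a_3 = 1·3 + 2·1 = 5
  a_4 = 1·5 + 2·3 = 11
  a_5 = 1·11 + 2·5 = 21
  a_6 = 1·21 + 2·11 = 43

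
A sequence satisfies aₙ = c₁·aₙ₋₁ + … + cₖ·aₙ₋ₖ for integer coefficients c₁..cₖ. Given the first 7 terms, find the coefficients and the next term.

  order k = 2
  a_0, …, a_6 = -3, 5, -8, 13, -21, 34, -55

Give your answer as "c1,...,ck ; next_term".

-1,1 ; 89

  a_2 = -1·5 + 1·-3 = -8
  a_3 = -1·-8 + 1·5 = 13
  a_4 = -1·13 + 1·-8 = -21
  a_5 = -1·-21 + 1·13 = 34
  a_6 = -1·34 + 1·-21 = -55
  a_7 = -1·-55 + 1·34 = 89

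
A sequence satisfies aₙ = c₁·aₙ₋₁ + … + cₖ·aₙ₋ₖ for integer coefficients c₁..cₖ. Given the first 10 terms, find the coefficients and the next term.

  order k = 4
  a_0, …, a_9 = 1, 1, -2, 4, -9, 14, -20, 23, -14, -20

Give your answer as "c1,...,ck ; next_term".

  a_4 = -2·4 + 0·-2 + 1·1 + -2·1 = -9
  a_5 = -2·-9 + 0·4 + 1·-2 + -2·1 = 14
  a_6 = -2·14 + 0·-9 + 1·4 + -2·-2 = -20
  a_7 = -2·-20 + 0·14 + 1·-9 + -2·4 = 23
  a_8 = -2·23 + 0·-20 + 1·14 + -2·-9 = -14
  a_9 = -2·-14 + 0·23 + 1·-20 + -2·14 = -20
  a_10 = -2·-20 + 0·-14 + 1·23 + -2·-20 = 103

-2,0,1,-2 ; 103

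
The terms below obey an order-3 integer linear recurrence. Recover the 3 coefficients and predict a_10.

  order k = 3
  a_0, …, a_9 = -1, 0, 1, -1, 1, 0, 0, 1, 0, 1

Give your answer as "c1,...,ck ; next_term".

0,1,1 ; 1

  a_3 = 0·1 + 1·0 + 1·-1 = -1
  a_4 = 0·-1 + 1·1 + 1·0 = 1
  a_5 = 0·1 + 1·-1 + 1·1 = 0
  a_6 = 0·0 + 1·1 + 1·-1 = 0
  a_7 = 0·0 + 1·0 + 1·1 = 1
  a_8 = 0·1 + 1·0 + 1·0 = 0
  a_9 = 0·0 + 1·1 + 1·0 = 1
  a_10 = 0·1 + 1·0 + 1·1 = 1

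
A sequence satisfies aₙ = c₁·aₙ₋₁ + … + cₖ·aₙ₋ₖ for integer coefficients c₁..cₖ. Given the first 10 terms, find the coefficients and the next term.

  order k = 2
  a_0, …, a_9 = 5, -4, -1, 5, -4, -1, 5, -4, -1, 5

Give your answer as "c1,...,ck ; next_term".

  a_2 = -1·-4 + -1·5 = -1
  a_3 = -1·-1 + -1·-4 = 5
  a_4 = -1·5 + -1·-1 = -4
  a_5 = -1·-4 + -1·5 = -1
  a_6 = -1·-1 + -1·-4 = 5
  a_7 = -1·5 + -1·-1 = -4
  a_8 = -1·-4 + -1·5 = -1
  a_9 = -1·-1 + -1·-4 = 5
  a_10 = -1·5 + -1·-1 = -4

-1,-1 ; -4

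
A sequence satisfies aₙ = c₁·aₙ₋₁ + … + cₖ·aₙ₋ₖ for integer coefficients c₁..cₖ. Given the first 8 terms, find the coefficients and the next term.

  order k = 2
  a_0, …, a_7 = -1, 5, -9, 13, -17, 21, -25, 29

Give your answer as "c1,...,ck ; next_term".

-2,-1 ; -33

  a_2 = -2·5 + -1·-1 = -9
  a_3 = -2·-9 + -1·5 = 13
  a_4 = -2·13 + -1·-9 = -17
  a_5 = -2·-17 + -1·13 = 21
  a_6 = -2·21 + -1·-17 = -25
  a_7 = -2·-25 + -1·21 = 29
  a_8 = -2·29 + -1·-25 = -33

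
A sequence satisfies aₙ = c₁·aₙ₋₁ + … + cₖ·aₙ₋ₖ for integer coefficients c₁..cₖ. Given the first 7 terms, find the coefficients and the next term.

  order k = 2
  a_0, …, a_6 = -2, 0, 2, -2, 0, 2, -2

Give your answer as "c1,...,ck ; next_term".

  a_2 = -1·0 + -1·-2 = 2
  a_3 = -1·2 + -1·0 = -2
  a_4 = -1·-2 + -1·2 = 0
  a_5 = -1·0 + -1·-2 = 2
  a_6 = -1·2 + -1·0 = -2
  a_7 = -1·-2 + -1·2 = 0

-1,-1 ; 0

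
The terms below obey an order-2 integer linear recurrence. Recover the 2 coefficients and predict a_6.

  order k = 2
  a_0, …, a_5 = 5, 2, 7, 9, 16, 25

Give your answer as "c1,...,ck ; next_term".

  a_2 = 1·2 + 1·5 = 7
  a_3 = 1·7 + 1·2 = 9
  a_4 = 1·9 + 1·7 = 16
  a_5 = 1·16 + 1·9 = 25
  a_6 = 1·25 + 1·16 = 41

1,1 ; 41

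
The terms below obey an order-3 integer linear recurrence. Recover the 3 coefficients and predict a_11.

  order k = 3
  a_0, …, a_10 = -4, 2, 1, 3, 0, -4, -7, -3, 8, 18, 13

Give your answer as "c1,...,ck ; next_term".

  a_3 = 1·1 + -1·2 + -1·-4 = 3
  a_4 = 1·3 + -1·1 + -1·2 = 0
  a_5 = 1·0 + -1·3 + -1·1 = -4
  a_6 = 1·-4 + -1·0 + -1·3 = -7
  a_7 = 1·-7 + -1·-4 + -1·0 = -3
  a_8 = 1·-3 + -1·-7 + -1·-4 = 8
  a_9 = 1·8 + -1·-3 + -1·-7 = 18
  a_10 = 1·18 + -1·8 + -1·-3 = 13
  a_11 = 1·13 + -1·18 + -1·8 = -13

1,-1,-1 ; -13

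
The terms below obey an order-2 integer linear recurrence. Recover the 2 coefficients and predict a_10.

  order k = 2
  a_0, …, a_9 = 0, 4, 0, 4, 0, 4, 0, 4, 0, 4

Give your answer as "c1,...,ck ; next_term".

  a_2 = 0·4 + 1·0 = 0
  a_3 = 0·0 + 1·4 = 4
  a_4 = 0·4 + 1·0 = 0
  a_5 = 0·0 + 1·4 = 4
  a_6 = 0·4 + 1·0 = 0
  a_7 = 0·0 + 1·4 = 4
  a_8 = 0·4 + 1·0 = 0
  a_9 = 0·0 + 1·4 = 4
  a_10 = 0·4 + 1·0 = 0

0,1 ; 0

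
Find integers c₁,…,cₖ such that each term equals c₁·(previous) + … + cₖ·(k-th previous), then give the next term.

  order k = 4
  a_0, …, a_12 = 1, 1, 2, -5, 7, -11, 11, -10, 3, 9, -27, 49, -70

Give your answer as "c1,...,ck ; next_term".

-1,1,1,-1 ; 83

  a_4 = -1·-5 + 1·2 + 1·1 + -1·1 = 7
  a_5 = -1·7 + 1·-5 + 1·2 + -1·1 = -11
  a_6 = -1·-11 + 1·7 + 1·-5 + -1·2 = 11
  a_7 = -1·11 + 1·-11 + 1·7 + -1·-5 = -10
  a_8 = -1·-10 + 1·11 + 1·-11 + -1·7 = 3
  a_9 = -1·3 + 1·-10 + 1·11 + -1·-11 = 9
  a_10 = -1·9 + 1·3 + 1·-10 + -1·11 = -27
  a_11 = -1·-27 + 1·9 + 1·3 + -1·-10 = 49
  a_12 = -1·49 + 1·-27 + 1·9 + -1·3 = -70
  a_13 = -1·-70 + 1·49 + 1·-27 + -1·9 = 83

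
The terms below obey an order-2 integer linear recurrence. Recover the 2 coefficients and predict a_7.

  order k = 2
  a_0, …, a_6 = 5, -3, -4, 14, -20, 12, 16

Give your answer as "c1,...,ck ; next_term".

  a_2 = -2·-3 + -2·5 = -4
  a_3 = -2·-4 + -2·-3 = 14
  a_4 = -2·14 + -2·-4 = -20
  a_5 = -2·-20 + -2·14 = 12
  a_6 = -2·12 + -2·-20 = 16
  a_7 = -2·16 + -2·12 = -56

-2,-2 ; -56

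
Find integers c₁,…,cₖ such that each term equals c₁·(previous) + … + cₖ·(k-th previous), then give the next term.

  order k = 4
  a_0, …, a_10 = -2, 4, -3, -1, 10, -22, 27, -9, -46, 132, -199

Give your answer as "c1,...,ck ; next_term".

  a_4 = -2·-1 + -2·-3 + 0·4 + -1·-2 = 10
  a_5 = -2·10 + -2·-1 + 0·-3 + -1·4 = -22
  a_6 = -2·-22 + -2·10 + 0·-1 + -1·-3 = 27
  a_7 = -2·27 + -2·-22 + 0·10 + -1·-1 = -9
  a_8 = -2·-9 + -2·27 + 0·-22 + -1·10 = -46
  a_9 = -2·-46 + -2·-9 + 0·27 + -1·-22 = 132
  a_10 = -2·132 + -2·-46 + 0·-9 + -1·27 = -199
  a_11 = -2·-199 + -2·132 + 0·-46 + -1·-9 = 143

-2,-2,0,-1 ; 143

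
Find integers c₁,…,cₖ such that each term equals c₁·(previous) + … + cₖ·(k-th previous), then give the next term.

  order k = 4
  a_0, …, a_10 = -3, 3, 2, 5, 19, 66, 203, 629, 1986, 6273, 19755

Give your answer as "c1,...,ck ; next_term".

3,-1,4,2 ; 62194

  a_4 = 3·5 + -1·2 + 4·3 + 2·-3 = 19
  a_5 = 3·19 + -1·5 + 4·2 + 2·3 = 66
  a_6 = 3·66 + -1·19 + 4·5 + 2·2 = 203
  a_7 = 3·203 + -1·66 + 4·19 + 2·5 = 629
  a_8 = 3·629 + -1·203 + 4·66 + 2·19 = 1986
  a_9 = 3·1986 + -1·629 + 4·203 + 2·66 = 6273
  a_10 = 3·6273 + -1·1986 + 4·629 + 2·203 = 19755
  a_11 = 3·19755 + -1·6273 + 4·1986 + 2·629 = 62194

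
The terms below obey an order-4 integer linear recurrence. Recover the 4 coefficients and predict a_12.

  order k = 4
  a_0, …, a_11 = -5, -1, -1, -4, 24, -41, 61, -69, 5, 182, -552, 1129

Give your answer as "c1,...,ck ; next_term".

-2,-1,0,-3 ; -1721

  a_4 = -2·-4 + -1·-1 + 0·-1 + -3·-5 = 24
  a_5 = -2·24 + -1·-4 + 0·-1 + -3·-1 = -41
  a_6 = -2·-41 + -1·24 + 0·-4 + -3·-1 = 61
  a_7 = -2·61 + -1·-41 + 0·24 + -3·-4 = -69
  a_8 = -2·-69 + -1·61 + 0·-41 + -3·24 = 5
  a_9 = -2·5 + -1·-69 + 0·61 + -3·-41 = 182
  a_10 = -2·182 + -1·5 + 0·-69 + -3·61 = -552
  a_11 = -2·-552 + -1·182 + 0·5 + -3·-69 = 1129
  a_12 = -2·1129 + -1·-552 + 0·182 + -3·5 = -1721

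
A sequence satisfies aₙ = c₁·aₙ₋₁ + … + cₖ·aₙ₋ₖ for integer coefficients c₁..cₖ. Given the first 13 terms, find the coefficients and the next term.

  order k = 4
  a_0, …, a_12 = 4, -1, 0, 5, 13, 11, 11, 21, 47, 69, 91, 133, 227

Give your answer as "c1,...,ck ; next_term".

  a_4 = 1·5 + 0·0 + 0·-1 + 2·4 = 13
  a_5 = 1·13 + 0·5 + 0·0 + 2·-1 = 11
  a_6 = 1·11 + 0·13 + 0·5 + 2·0 = 11
  a_7 = 1·11 + 0·11 + 0·13 + 2·5 = 21
  a_8 = 1·21 + 0·11 + 0·11 + 2·13 = 47
  a_9 = 1·47 + 0·21 + 0·11 + 2·11 = 69
  a_10 = 1·69 + 0·47 + 0·21 + 2·11 = 91
  a_11 = 1·91 + 0·69 + 0·47 + 2·21 = 133
  a_12 = 1·133 + 0·91 + 0·69 + 2·47 = 227
  a_13 = 1·227 + 0·133 + 0·91 + 2·69 = 365

1,0,0,2 ; 365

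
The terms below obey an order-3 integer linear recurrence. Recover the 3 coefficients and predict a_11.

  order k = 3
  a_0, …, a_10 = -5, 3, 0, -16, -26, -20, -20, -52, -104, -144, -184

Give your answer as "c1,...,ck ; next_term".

  a_3 = 2·0 + -2·3 + 2·-5 = -16
  a_4 = 2·-16 + -2·0 + 2·3 = -26
  a_5 = 2·-26 + -2·-16 + 2·0 = -20
  a_6 = 2·-20 + -2·-26 + 2·-16 = -20
  a_7 = 2·-20 + -2·-20 + 2·-26 = -52
  a_8 = 2·-52 + -2·-20 + 2·-20 = -104
  a_9 = 2·-104 + -2·-52 + 2·-20 = -144
  a_10 = 2·-144 + -2·-104 + 2·-52 = -184
  a_11 = 2·-184 + -2·-144 + 2·-104 = -288

2,-2,2 ; -288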